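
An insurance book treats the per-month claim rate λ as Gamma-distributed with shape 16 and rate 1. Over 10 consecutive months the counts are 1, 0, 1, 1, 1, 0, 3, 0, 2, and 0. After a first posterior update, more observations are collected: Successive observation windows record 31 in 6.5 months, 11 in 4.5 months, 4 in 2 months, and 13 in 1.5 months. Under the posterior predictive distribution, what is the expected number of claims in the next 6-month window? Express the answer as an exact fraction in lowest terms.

Total count: 1 + 0 + 1 + 1 + 1 + 0 + 3 + 0 + 2 + 0 = 9.
Total exposure: 10 months.
After the first batch: Gamma(16 + 9, 1 + 10) = Gamma(25, 11).
Total count: 31 + 11 + 4 + 13 = 59.
Total exposure: 6.5 + 4.5 + 2 + 1.5 = 14.5 months.
After the second batch: Gamma(25 + 59, 11 + 14.5) = Gamma(84, 51/2).
Predictive mean over a 6-month window = T·E[λ|data] = 6·84/(51/2) = 336/17.

336/17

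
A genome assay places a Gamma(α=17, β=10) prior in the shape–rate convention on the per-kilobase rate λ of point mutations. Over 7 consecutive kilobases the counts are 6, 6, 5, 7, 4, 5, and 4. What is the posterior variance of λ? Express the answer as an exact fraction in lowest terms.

54/289

Total count: 6 + 6 + 5 + 7 + 4 + 5 + 4 = 37.
Total exposure: 7 kilobases.
Gamma(α, β) with Poisson data over total exposure Σt gives posterior Gamma(α+Σx, β+Σt) = Gamma(54, 17).
Posterior variance = α'/β'² = 54/289.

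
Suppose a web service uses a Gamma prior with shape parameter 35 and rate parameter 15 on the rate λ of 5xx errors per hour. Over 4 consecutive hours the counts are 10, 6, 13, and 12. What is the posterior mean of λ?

4

Total count: 10 + 6 + 13 + 12 = 41.
Total exposure: 4 hours.
Posterior: α' = 35 + 41 = 76, β' = 15 + 4 = 19.
Posterior mean = α'/β' = 76/19 = 4.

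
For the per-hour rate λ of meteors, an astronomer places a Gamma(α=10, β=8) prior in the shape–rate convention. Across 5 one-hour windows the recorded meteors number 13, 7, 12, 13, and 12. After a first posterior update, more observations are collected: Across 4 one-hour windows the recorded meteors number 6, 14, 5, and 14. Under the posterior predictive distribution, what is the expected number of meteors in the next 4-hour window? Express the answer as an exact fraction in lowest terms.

Total count: 13 + 7 + 12 + 13 + 12 = 57.
Total exposure: 5 hours.
After the first batch: Gamma(10 + 57, 8 + 5) = Gamma(67, 13).
Total count: 6 + 14 + 5 + 14 = 39.
Total exposure: 4 hours.
After the second batch: Gamma(67 + 39, 13 + 4) = Gamma(106, 17).
Predictive mean over a 4-hour window = T·E[λ|data] = 4·106/17 = 424/17.

424/17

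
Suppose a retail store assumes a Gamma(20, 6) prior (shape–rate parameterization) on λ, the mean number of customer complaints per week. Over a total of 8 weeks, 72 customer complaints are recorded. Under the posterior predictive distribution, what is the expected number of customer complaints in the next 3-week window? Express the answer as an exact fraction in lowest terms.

138/7

Total count 72 over total exposure 8 weeks.
Gamma(α, β) with Poisson data over total exposure Σt gives posterior Gamma(α+Σx, β+Σt) = Gamma(92, 14).
Predictive mean over a 3-week window = T·E[λ|data] = 3·92/14 = 138/7.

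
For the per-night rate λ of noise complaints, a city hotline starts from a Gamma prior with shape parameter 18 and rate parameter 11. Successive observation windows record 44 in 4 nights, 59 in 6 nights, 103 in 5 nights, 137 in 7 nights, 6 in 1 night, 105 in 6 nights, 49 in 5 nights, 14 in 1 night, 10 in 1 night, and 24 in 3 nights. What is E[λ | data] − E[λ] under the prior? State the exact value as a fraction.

Total count: 44 + 59 + 103 + 137 + 6 + 105 + 49 + 14 + 10 + 24 = 551.
Total exposure: 4 + 6 + 5 + 7 + 1 + 6 + 5 + 1 + 1 + 3 = 39 nights.
By Gamma–Poisson conjugacy, the posterior is Gamma(α + Σx, β + Σt) = Gamma(18 + 551, 11 + 39) = Gamma(569, 50).
Posterior mean = 569/50 = 569/50; prior mean = 18/11 = 18/11. Difference = 569/50 − 18/11 = 5359/550.

5359/550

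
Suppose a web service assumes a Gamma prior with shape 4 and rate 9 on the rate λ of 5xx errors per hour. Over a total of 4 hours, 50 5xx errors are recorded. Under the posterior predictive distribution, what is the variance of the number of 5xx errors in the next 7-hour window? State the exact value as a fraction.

Total count 50 over total exposure 4 hours.
Gamma(α, β) with Poisson data over total exposure Σt gives posterior Gamma(α+Σx, β+Σt) = Gamma(54, 13).
The posterior predictive for a window of length T is Negative Binomial with variance T·α'·(β'+T)/β'² = 7·54·20/169 = 7560/169.

7560/169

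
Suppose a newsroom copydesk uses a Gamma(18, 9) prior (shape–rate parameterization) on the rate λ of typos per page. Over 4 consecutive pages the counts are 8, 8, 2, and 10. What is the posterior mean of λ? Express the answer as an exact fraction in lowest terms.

46/13

Total count: 8 + 8 + 2 + 10 = 28.
Total exposure: 4 pages.
By Gamma–Poisson conjugacy, the posterior is Gamma(α + Σx, β + Σt) = Gamma(18 + 28, 9 + 4) = Gamma(46, 13).
Posterior mean = α'/β' = 46/13.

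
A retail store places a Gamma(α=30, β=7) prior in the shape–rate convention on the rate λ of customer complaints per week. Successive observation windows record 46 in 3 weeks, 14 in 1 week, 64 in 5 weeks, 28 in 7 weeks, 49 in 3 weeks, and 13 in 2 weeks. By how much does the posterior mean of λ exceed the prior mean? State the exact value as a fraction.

31/7

Total count: 46 + 14 + 64 + 28 + 49 + 13 = 214.
Total exposure: 3 + 1 + 5 + 7 + 3 + 2 = 21 weeks.
Posterior: α' = 30 + 214 = 244, β' = 7 + 21 = 28.
Posterior mean = 244/28 = 61/7; prior mean = 30/7 = 30/7. Difference = 61/7 − 30/7 = 31/7.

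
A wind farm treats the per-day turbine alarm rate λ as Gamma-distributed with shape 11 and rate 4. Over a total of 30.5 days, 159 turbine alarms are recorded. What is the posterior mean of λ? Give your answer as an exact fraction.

Total count 159 over total exposure 30.5 days.
Conjugate update: add total count to the shape and total exposure to the rate, giving Gamma(170, 69/2).
Posterior mean = α'/β' = 170/(69/2) = 340/69.

340/69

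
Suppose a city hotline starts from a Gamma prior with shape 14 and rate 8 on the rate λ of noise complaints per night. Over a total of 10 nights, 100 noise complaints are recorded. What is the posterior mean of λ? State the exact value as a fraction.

19/3

Total count 100 over total exposure 10 nights.
The Gamma prior is conjugate for the Poisson rate, so λ | data ~ Gamma(14+100, 8+10) = Gamma(114, 18).
Posterior mean = α'/β' = 114/18 = 19/3.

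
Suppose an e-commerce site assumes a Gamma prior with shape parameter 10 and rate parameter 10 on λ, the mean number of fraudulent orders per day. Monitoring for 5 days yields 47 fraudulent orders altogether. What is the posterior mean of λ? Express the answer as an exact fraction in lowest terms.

19/5

Total count 47 over total exposure 5 days.
The Gamma prior is conjugate for the Poisson rate, so λ | data ~ Gamma(10+47, 10+5) = Gamma(57, 15).
Posterior mean = α'/β' = 57/15 = 19/5.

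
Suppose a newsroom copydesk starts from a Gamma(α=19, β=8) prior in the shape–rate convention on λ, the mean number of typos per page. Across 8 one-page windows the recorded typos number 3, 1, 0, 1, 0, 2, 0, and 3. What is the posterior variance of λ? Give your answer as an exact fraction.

29/256

Total count: 3 + 1 + 0 + 1 + 0 + 2 + 0 + 3 = 10.
Total exposure: 8 pages.
Gamma(α, β) with Poisson data over total exposure Σt gives posterior Gamma(α+Σx, β+Σt) = Gamma(29, 16).
Posterior variance = α'/β'² = 29/256.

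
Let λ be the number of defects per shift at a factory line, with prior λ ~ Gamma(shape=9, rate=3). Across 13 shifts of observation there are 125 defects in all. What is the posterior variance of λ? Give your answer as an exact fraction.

67/128

Total count 125 over total exposure 13 shifts.
Gamma(α, β) with Poisson data over total exposure Σt gives posterior Gamma(α+Σx, β+Σt) = Gamma(134, 16).
Posterior variance = α'/β'² = 134/256 = 67/128.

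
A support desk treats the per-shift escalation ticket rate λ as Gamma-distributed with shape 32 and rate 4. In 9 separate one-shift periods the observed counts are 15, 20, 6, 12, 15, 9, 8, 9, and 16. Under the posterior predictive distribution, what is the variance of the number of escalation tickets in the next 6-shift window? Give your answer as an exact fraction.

Total count: 15 + 20 + 6 + 12 + 15 + 9 + 8 + 9 + 16 = 110.
Total exposure: 9 shifts.
By Gamma–Poisson conjugacy, the posterior is Gamma(α + Σx, β + Σt) = Gamma(32 + 110, 4 + 9) = Gamma(142, 13).
The posterior predictive for a window of length T is Negative Binomial with variance T·α'·(β'+T)/β'² = 6·142·19/169 = 16188/169.

16188/169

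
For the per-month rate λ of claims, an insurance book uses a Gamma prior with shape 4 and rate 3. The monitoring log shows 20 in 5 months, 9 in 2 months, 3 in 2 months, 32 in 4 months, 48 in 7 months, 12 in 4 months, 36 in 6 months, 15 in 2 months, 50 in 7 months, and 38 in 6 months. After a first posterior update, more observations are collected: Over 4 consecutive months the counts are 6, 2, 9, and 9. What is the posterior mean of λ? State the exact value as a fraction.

Total count: 20 + 9 + 3 + 32 + 48 + 12 + 36 + 15 + 50 + 38 = 263.
Total exposure: 5 + 2 + 2 + 4 + 7 + 4 + 6 + 2 + 7 + 6 = 45 months.
After the first batch: Gamma(4 + 263, 3 + 45) = Gamma(267, 48).
Total count: 6 + 2 + 9 + 9 = 26.
Total exposure: 4 months.
After the second batch: Gamma(267 + 26, 48 + 4) = Gamma(293, 52).
Posterior mean = α'/β' = 293/52.

293/52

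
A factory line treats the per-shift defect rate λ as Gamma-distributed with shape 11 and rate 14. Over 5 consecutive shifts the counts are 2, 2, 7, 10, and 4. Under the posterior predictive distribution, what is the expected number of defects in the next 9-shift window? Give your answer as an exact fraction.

Total count: 2 + 2 + 7 + 10 + 4 = 25.
Total exposure: 5 shifts.
Posterior: α' = 11 + 25 = 36, β' = 14 + 5 = 19.
Predictive mean over a 9-shift window = T·E[λ|data] = 9·36/19 = 324/19.

324/19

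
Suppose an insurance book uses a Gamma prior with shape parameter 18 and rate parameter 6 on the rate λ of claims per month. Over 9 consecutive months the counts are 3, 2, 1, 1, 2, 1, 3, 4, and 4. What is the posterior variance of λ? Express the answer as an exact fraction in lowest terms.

Total count: 3 + 2 + 1 + 1 + 2 + 1 + 3 + 4 + 4 = 21.
Total exposure: 9 months.
The Gamma prior is conjugate for the Poisson rate, so λ | data ~ Gamma(18+21, 6+9) = Gamma(39, 15).
Posterior variance = α'/β'² = 39/225 = 13/75.

13/75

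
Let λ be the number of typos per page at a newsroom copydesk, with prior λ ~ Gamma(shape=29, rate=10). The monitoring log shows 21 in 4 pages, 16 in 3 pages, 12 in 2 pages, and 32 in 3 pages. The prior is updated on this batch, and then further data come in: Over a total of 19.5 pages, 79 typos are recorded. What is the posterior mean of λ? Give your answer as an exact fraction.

378/83

Total count: 21 + 16 + 12 + 32 = 81.
Total exposure: 4 + 3 + 2 + 3 = 12 pages.
After the first batch: Gamma(29 + 81, 10 + 12) = Gamma(110, 22).
Total count 79 over total exposure 19.5 pages.
After the second batch: Gamma(110 + 79, 22 + 19.5) = Gamma(189, 83/2).
Posterior mean = α'/β' = 189/(83/2) = 378/83.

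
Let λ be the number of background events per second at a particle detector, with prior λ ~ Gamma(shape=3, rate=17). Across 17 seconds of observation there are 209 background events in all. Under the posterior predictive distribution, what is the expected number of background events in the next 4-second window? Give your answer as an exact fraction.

424/17

Total count 209 over total exposure 17 seconds.
Gamma(α, β) with Poisson data over total exposure Σt gives posterior Gamma(α+Σx, β+Σt) = Gamma(212, 34).
Predictive mean over a 4-second window = T·E[λ|data] = 4·212/34 = 424/17.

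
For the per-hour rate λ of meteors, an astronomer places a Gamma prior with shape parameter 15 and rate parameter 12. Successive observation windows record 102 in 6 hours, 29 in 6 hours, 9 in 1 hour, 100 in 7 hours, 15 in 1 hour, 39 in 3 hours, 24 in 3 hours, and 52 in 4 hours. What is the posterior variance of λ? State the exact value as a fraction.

Total count: 102 + 29 + 9 + 100 + 15 + 39 + 24 + 52 = 370.
Total exposure: 6 + 6 + 1 + 7 + 1 + 3 + 3 + 4 = 31 hours.
Posterior: α' = 15 + 370 = 385, β' = 12 + 31 = 43.
Posterior variance = α'/β'² = 385/1849.

385/1849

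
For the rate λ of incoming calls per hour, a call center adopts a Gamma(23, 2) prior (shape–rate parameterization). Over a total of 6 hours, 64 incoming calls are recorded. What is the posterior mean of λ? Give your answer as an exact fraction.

87/8

Total count 64 over total exposure 6 hours.
Gamma(α, β) with Poisson data over total exposure Σt gives posterior Gamma(α+Σx, β+Σt) = Gamma(87, 8).
Posterior mean = α'/β' = 87/8.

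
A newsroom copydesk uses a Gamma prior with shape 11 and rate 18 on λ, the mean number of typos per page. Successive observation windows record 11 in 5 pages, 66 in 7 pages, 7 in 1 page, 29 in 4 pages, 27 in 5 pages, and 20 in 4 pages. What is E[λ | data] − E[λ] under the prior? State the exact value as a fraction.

1297/396

Total count: 11 + 66 + 7 + 29 + 27 + 20 = 160.
Total exposure: 5 + 7 + 1 + 4 + 5 + 4 = 26 pages.
The Gamma prior is conjugate for the Poisson rate, so λ | data ~ Gamma(11+160, 18+26) = Gamma(171, 44).
Posterior mean = 171/44 = 171/44; prior mean = 11/18 = 11/18. Difference = 171/44 − 11/18 = 1297/396.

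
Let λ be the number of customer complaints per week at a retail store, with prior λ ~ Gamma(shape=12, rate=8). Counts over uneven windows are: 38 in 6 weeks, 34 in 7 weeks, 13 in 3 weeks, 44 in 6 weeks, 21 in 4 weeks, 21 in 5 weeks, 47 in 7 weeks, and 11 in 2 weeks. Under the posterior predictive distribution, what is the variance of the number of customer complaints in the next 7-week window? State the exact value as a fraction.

92785/2304

Total count: 38 + 34 + 13 + 44 + 21 + 21 + 47 + 11 = 229.
Total exposure: 6 + 7 + 3 + 6 + 4 + 5 + 7 + 2 = 40 weeks.
Gamma(α, β) with Poisson data over total exposure Σt gives posterior Gamma(α+Σx, β+Σt) = Gamma(241, 48).
The posterior predictive for a window of length T is Negative Binomial with variance T·α'·(β'+T)/β'² = 7·241·55/2304 = 92785/2304.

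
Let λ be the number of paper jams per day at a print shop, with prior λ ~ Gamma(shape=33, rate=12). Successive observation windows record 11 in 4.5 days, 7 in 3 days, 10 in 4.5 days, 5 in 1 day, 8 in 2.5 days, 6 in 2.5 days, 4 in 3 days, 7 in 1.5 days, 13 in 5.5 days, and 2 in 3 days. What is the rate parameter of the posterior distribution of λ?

43

Total count: 11 + 7 + 10 + 5 + 8 + 6 + 4 + 7 + 13 + 2 = 73.
Total exposure: 4.5 + 3 + 4.5 + 1 + 2.5 + 2.5 + 3 + 1.5 + 5.5 + 3 = 31 days.
The Gamma prior is conjugate for the Poisson rate, so λ | data ~ Gamma(33+73, 12+31) = Gamma(106, 43).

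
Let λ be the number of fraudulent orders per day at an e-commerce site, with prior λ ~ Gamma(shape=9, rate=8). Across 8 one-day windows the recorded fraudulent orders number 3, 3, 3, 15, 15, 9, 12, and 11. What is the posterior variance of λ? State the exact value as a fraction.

Total count: 3 + 3 + 3 + 15 + 15 + 9 + 12 + 11 = 71.
Total exposure: 8 days.
Conjugate update: add total count to the shape and total exposure to the rate, giving Gamma(80, 16).
Posterior variance = α'/β'² = 80/256 = 5/16.

5/16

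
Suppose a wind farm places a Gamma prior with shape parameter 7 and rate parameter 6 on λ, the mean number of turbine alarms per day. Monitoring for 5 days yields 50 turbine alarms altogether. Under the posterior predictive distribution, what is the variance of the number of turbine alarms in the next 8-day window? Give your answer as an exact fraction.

Total count 50 over total exposure 5 days.
Conjugate update: add total count to the shape and total exposure to the rate, giving Gamma(57, 11).
The posterior predictive for a window of length T is Negative Binomial with variance T·α'·(β'+T)/β'² = 8·57·19/121 = 8664/121.

8664/121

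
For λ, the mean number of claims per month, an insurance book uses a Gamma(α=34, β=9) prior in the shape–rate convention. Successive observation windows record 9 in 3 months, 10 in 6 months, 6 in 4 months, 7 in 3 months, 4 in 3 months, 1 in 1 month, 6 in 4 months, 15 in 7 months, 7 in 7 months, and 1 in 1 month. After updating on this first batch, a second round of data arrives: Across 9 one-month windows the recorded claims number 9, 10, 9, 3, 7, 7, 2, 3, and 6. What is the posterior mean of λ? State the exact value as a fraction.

Total count: 9 + 10 + 6 + 7 + 4 + 1 + 6 + 15 + 7 + 1 = 66.
Total exposure: 3 + 6 + 4 + 3 + 3 + 1 + 4 + 7 + 7 + 1 = 39 months.
After the first batch: Gamma(34 + 66, 9 + 39) = Gamma(100, 48).
Total count: 9 + 10 + 9 + 3 + 7 + 7 + 2 + 3 + 6 = 56.
Total exposure: 9 months.
After the second batch: Gamma(100 + 56, 48 + 9) = Gamma(156, 57).
Posterior mean = α'/β' = 156/57 = 52/19.

52/19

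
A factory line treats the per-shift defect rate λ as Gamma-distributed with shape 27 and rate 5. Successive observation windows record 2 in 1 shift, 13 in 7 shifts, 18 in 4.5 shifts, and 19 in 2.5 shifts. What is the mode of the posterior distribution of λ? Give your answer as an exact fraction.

39/10

Total count: 2 + 13 + 18 + 19 = 52.
Total exposure: 1 + 7 + 4.5 + 2.5 = 15 shifts.
The Gamma prior is conjugate for the Poisson rate, so λ | data ~ Gamma(27+52, 5+15) = Gamma(79, 20).
Posterior mode = (α'−1)/β' = 78/20 = 39/10.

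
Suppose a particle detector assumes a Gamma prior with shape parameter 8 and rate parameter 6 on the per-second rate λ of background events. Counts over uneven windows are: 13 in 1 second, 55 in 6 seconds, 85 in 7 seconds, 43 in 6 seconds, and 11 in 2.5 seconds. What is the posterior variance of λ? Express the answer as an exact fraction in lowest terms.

860/3249

Total count: 13 + 55 + 85 + 43 + 11 = 207.
Total exposure: 1 + 6 + 7 + 6 + 2.5 = 22.5 seconds.
Posterior: α' = 8 + 207 = 215, β' = 6 + 22.5 = 57/2.
Posterior variance = α'/β'² = 215/(3249/4) = 860/3249.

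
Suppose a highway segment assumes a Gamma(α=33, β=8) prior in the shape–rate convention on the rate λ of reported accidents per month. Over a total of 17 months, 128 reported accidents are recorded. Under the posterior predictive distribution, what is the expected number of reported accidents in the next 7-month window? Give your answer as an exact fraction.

1127/25

Total count 128 over total exposure 17 months.
The Gamma prior is conjugate for the Poisson rate, so λ | data ~ Gamma(33+128, 8+17) = Gamma(161, 25).
Predictive mean over a 7-month window = T·E[λ|data] = 7·161/25 = 1127/25.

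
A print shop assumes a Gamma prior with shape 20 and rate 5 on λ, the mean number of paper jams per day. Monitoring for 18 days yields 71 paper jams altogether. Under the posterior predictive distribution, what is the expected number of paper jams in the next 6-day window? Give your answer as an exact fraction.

546/23

Total count 71 over total exposure 18 days.
By Gamma–Poisson conjugacy, the posterior is Gamma(α + Σx, β + Σt) = Gamma(20 + 71, 5 + 18) = Gamma(91, 23).
Predictive mean over a 6-day window = T·E[λ|data] = 6·91/23 = 546/23.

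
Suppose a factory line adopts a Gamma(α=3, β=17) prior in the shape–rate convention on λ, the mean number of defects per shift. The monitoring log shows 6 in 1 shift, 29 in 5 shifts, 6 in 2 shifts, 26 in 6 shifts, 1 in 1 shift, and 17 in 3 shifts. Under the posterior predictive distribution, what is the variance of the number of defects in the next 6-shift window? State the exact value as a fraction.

Total count: 6 + 29 + 6 + 26 + 1 + 17 = 85.
Total exposure: 1 + 5 + 2 + 6 + 1 + 3 = 18 shifts.
Conjugate update: add total count to the shape and total exposure to the rate, giving Gamma(88, 35).
The posterior predictive for a window of length T is Negative Binomial with variance T·α'·(β'+T)/β'² = 6·88·41/1225 = 21648/1225.

21648/1225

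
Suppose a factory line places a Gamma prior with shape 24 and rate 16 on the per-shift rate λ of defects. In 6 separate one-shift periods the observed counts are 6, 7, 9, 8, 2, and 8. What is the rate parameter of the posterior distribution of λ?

22

Total count: 6 + 7 + 9 + 8 + 2 + 8 = 40.
Total exposure: 6 shifts.
The Gamma prior is conjugate for the Poisson rate, so λ | data ~ Gamma(24+40, 16+6) = Gamma(64, 22).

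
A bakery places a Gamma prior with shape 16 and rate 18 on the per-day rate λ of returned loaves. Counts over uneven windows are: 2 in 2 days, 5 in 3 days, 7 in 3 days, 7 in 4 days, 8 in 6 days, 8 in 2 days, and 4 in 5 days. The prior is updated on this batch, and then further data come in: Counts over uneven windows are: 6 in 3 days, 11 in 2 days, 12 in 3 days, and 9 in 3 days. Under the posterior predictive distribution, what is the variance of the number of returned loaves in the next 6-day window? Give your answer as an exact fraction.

Total count: 2 + 5 + 7 + 7 + 8 + 8 + 4 = 41.
Total exposure: 2 + 3 + 3 + 4 + 6 + 2 + 5 = 25 days.
After the first batch: Gamma(16 + 41, 18 + 25) = Gamma(57, 43).
Total count: 6 + 11 + 12 + 9 = 38.
Total exposure: 3 + 2 + 3 + 3 = 11 days.
After the second batch: Gamma(57 + 38, 43 + 11) = Gamma(95, 54).
The posterior predictive for a window of length T is Negative Binomial with variance T·α'·(β'+T)/β'² = 6·95·60/2916 = 950/81.

950/81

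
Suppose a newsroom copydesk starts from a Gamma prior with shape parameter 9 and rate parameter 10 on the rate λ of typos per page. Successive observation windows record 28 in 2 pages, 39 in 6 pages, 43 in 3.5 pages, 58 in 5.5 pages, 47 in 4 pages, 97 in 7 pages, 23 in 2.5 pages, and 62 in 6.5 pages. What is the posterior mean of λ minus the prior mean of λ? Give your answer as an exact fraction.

3637/470

Total count: 28 + 39 + 43 + 58 + 47 + 97 + 23 + 62 = 397.
Total exposure: 2 + 6 + 3.5 + 5.5 + 4 + 7 + 2.5 + 6.5 = 37 pages.
Conjugate update: add total count to the shape and total exposure to the rate, giving Gamma(406, 47).
Posterior mean = 406/47 = 406/47; prior mean = 9/10 = 9/10. Difference = 406/47 − 9/10 = 3637/470.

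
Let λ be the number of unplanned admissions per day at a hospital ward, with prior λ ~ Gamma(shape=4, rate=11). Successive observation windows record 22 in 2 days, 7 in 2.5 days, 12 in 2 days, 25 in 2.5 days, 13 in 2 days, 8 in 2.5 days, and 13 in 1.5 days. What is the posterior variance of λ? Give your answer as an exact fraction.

Total count: 22 + 7 + 12 + 25 + 13 + 8 + 13 = 100.
Total exposure: 2 + 2.5 + 2 + 2.5 + 2 + 2.5 + 1.5 = 15 days.
Posterior: α' = 4 + 100 = 104, β' = 11 + 15 = 26.
Posterior variance = α'/β'² = 104/676 = 2/13.

2/13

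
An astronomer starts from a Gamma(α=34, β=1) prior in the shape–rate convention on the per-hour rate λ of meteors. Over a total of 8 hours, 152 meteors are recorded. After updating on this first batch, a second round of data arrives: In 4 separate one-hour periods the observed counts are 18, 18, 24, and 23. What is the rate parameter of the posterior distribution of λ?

Total count 152 over total exposure 8 hours.
After the first batch: Gamma(34 + 152, 1 + 8) = Gamma(186, 9).
Total count: 18 + 18 + 24 + 23 = 83.
Total exposure: 4 hours.
After the second batch: Gamma(186 + 83, 9 + 4) = Gamma(269, 13).

13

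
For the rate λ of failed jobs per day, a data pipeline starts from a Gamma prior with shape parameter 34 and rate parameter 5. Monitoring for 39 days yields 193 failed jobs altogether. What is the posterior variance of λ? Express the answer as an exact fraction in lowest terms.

227/1936

Total count 193 over total exposure 39 days.
Posterior: α' = 34 + 193 = 227, β' = 5 + 39 = 44.
Posterior variance = α'/β'² = 227/1936.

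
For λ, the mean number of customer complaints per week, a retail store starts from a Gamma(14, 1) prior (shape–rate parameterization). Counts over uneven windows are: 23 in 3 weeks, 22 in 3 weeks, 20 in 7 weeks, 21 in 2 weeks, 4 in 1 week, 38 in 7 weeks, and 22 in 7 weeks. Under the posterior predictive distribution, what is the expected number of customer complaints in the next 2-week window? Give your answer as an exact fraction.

Total count: 23 + 22 + 20 + 21 + 4 + 38 + 22 = 150.
Total exposure: 3 + 3 + 7 + 2 + 1 + 7 + 7 = 30 weeks.
Gamma(α, β) with Poisson data over total exposure Σt gives posterior Gamma(α+Σx, β+Σt) = Gamma(164, 31).
Predictive mean over a 2-week window = T·E[λ|data] = 2·164/31 = 328/31.

328/31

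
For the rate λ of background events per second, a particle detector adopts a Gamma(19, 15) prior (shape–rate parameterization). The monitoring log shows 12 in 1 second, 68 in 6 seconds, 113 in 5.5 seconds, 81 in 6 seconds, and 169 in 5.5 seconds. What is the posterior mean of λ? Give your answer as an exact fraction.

Total count: 12 + 68 + 113 + 81 + 169 = 443.
Total exposure: 1 + 6 + 5.5 + 6 + 5.5 = 24 seconds.
Gamma(α, β) with Poisson data over total exposure Σt gives posterior Gamma(α+Σx, β+Σt) = Gamma(462, 39).
Posterior mean = α'/β' = 462/39 = 154/13.

154/13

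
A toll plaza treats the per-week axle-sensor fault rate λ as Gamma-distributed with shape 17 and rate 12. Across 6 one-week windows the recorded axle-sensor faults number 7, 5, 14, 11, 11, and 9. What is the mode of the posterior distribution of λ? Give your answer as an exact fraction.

73/18

Total count: 7 + 5 + 14 + 11 + 11 + 9 = 57.
Total exposure: 6 weeks.
The Gamma prior is conjugate for the Poisson rate, so λ | data ~ Gamma(17+57, 12+6) = Gamma(74, 18).
Posterior mode = (α'−1)/β' = 73/18.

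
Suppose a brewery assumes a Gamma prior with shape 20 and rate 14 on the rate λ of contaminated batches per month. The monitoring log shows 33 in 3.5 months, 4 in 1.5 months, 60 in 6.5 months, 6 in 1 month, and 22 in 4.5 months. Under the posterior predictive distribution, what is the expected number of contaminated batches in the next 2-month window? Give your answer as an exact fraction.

290/31

Total count: 33 + 4 + 60 + 6 + 22 = 125.
Total exposure: 3.5 + 1.5 + 6.5 + 1 + 4.5 = 17 months.
The Gamma prior is conjugate for the Poisson rate, so λ | data ~ Gamma(20+125, 14+17) = Gamma(145, 31).
Predictive mean over a 2-month window = T·E[λ|data] = 2·145/31 = 290/31.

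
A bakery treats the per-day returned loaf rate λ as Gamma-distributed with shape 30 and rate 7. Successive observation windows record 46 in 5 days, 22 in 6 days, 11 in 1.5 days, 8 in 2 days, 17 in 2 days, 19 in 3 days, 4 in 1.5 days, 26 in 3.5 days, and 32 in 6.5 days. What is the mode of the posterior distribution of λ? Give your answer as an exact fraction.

Total count: 46 + 22 + 11 + 8 + 17 + 19 + 4 + 26 + 32 = 185.
Total exposure: 5 + 6 + 1.5 + 2 + 2 + 3 + 1.5 + 3.5 + 6.5 = 31 days.
The Gamma prior is conjugate for the Poisson rate, so λ | data ~ Gamma(30+185, 7+31) = Gamma(215, 38).
Posterior mode = (α'−1)/β' = 214/38 = 107/19.

107/19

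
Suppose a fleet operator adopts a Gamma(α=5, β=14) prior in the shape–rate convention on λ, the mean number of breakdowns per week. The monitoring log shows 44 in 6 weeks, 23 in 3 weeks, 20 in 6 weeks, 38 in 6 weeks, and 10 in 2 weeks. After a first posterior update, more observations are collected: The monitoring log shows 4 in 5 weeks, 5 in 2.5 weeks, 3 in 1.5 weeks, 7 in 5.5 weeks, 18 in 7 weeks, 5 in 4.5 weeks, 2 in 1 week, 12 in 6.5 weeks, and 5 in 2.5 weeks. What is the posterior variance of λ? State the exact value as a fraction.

Total count: 44 + 23 + 20 + 38 + 10 = 135.
Total exposure: 6 + 3 + 6 + 6 + 2 = 23 weeks.
After the first batch: Gamma(5 + 135, 14 + 23) = Gamma(140, 37).
Total count: 4 + 5 + 3 + 7 + 18 + 5 + 2 + 12 + 5 = 61.
Total exposure: 5 + 2.5 + 1.5 + 5.5 + 7 + 4.5 + 1 + 6.5 + 2.5 = 36 weeks.
After the second batch: Gamma(140 + 61, 37 + 36) = Gamma(201, 73).
Posterior variance = α'/β'² = 201/5329.

201/5329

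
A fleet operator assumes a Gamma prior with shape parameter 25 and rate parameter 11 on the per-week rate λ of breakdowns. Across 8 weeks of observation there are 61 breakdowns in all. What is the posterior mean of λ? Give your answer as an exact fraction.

Total count 61 over total exposure 8 weeks.
Gamma(α, β) with Poisson data over total exposure Σt gives posterior Gamma(α+Σx, β+Σt) = Gamma(86, 19).
Posterior mean = α'/β' = 86/19.

86/19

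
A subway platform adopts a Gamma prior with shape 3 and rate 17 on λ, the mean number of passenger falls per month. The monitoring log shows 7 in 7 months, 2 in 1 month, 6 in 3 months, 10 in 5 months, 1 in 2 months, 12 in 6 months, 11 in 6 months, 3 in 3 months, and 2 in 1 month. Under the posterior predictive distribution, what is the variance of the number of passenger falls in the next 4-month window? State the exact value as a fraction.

Total count: 7 + 2 + 6 + 10 + 1 + 12 + 11 + 3 + 2 = 54.
Total exposure: 7 + 1 + 3 + 5 + 2 + 6 + 6 + 3 + 1 = 34 months.
Posterior: α' = 3 + 54 = 57, β' = 17 + 34 = 51.
The posterior predictive for a window of length T is Negative Binomial with variance T·α'·(β'+T)/β'² = 4·57·55/2601 = 4180/867.

4180/867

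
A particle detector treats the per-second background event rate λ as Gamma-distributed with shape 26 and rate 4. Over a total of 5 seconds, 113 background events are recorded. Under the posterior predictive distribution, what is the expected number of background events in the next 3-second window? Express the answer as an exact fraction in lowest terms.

139/3

Total count 113 over total exposure 5 seconds.
The Gamma prior is conjugate for the Poisson rate, so λ | data ~ Gamma(26+113, 4+5) = Gamma(139, 9).
Predictive mean over a 3-second window = T·E[λ|data] = 3·139/9 = 139/3.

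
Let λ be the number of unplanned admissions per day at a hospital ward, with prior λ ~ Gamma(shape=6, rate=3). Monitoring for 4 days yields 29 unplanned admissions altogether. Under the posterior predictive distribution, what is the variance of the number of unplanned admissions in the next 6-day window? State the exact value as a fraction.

390/7

Total count 29 over total exposure 4 days.
Conjugate update: add total count to the shape and total exposure to the rate, giving Gamma(35, 7).
The posterior predictive for a window of length T is Negative Binomial with variance T·α'·(β'+T)/β'² = 6·35·13/49 = 390/7.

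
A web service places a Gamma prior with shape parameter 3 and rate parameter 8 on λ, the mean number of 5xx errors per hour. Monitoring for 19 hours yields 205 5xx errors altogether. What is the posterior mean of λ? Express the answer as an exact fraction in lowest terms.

Total count 205 over total exposure 19 hours.
Posterior: α' = 3 + 205 = 208, β' = 8 + 19 = 27.
Posterior mean = α'/β' = 208/27.

208/27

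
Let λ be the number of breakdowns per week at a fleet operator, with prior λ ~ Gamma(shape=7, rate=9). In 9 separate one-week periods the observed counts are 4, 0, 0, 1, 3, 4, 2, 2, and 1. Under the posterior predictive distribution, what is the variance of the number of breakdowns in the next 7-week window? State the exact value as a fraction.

Total count: 4 + 0 + 0 + 1 + 3 + 4 + 2 + 2 + 1 = 17.
Total exposure: 9 weeks.
Gamma(α, β) with Poisson data over total exposure Σt gives posterior Gamma(α+Σx, β+Σt) = Gamma(24, 18).
The posterior predictive for a window of length T is Negative Binomial with variance T·α'·(β'+T)/β'² = 7·24·25/324 = 350/27.

350/27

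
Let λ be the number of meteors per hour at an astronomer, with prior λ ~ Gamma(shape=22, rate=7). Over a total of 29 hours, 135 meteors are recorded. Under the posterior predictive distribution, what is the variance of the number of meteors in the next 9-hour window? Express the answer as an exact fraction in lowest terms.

785/16

Total count 135 over total exposure 29 hours.
Posterior: α' = 22 + 135 = 157, β' = 7 + 29 = 36.
The posterior predictive for a window of length T is Negative Binomial with variance T·α'·(β'+T)/β'² = 9·157·45/1296 = 785/16.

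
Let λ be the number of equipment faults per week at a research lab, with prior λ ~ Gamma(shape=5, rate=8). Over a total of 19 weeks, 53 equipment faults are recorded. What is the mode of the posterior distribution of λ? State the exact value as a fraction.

Total count 53 over total exposure 19 weeks.
Posterior: α' = 5 + 53 = 58, β' = 8 + 19 = 27.
Posterior mode = (α'−1)/β' = 57/27 = 19/9.

19/9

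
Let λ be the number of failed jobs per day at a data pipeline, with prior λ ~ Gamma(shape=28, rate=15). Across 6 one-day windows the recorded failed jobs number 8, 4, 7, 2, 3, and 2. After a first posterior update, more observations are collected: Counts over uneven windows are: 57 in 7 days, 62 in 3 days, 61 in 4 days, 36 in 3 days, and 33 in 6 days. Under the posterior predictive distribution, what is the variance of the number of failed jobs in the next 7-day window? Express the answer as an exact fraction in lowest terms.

108171/1936

Total count: 8 + 4 + 7 + 2 + 3 + 2 = 26.
Total exposure: 6 days.
After the first batch: Gamma(28 + 26, 15 + 6) = Gamma(54, 21).
Total count: 57 + 62 + 61 + 36 + 33 = 249.
Total exposure: 7 + 3 + 4 + 3 + 6 = 23 days.
After the second batch: Gamma(54 + 249, 21 + 23) = Gamma(303, 44).
The posterior predictive for a window of length T is Negative Binomial with variance T·α'·(β'+T)/β'² = 7·303·51/1936 = 108171/1936.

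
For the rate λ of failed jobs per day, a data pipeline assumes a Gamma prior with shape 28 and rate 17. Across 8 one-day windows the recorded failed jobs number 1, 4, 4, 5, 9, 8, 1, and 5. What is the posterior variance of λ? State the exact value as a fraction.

Total count: 1 + 4 + 4 + 5 + 9 + 8 + 1 + 5 = 37.
Total exposure: 8 days.
By Gamma–Poisson conjugacy, the posterior is Gamma(α + Σx, β + Σt) = Gamma(28 + 37, 17 + 8) = Gamma(65, 25).
Posterior variance = α'/β'² = 65/625 = 13/125.

13/125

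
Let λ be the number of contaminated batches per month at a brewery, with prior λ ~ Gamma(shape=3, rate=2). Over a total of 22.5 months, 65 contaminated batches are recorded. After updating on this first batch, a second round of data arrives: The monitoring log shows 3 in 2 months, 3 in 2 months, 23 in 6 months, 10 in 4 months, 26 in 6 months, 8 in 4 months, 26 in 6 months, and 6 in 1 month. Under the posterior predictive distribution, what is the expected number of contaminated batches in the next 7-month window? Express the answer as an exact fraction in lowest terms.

2422/111

Total count 65 over total exposure 22.5 months.
After the first batch: Gamma(3 + 65, 2 + 22.5) = Gamma(68, 49/2).
Total count: 3 + 3 + 23 + 10 + 26 + 8 + 26 + 6 = 105.
Total exposure: 2 + 2 + 6 + 4 + 6 + 4 + 6 + 1 = 31 months.
After the second batch: Gamma(68 + 105, 49/2 + 31) = Gamma(173, 111/2).
Predictive mean over a 7-month window = T·E[λ|data] = 7·173/(111/2) = 2422/111.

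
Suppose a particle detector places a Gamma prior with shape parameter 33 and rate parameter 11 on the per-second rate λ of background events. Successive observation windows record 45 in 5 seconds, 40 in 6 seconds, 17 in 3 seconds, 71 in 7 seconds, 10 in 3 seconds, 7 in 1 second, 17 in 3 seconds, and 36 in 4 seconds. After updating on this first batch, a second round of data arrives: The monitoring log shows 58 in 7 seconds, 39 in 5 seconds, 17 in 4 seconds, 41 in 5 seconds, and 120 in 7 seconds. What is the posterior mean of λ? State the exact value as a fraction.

551/71

Total count: 45 + 40 + 17 + 71 + 10 + 7 + 17 + 36 = 243.
Total exposure: 5 + 6 + 3 + 7 + 3 + 1 + 3 + 4 = 32 seconds.
After the first batch: Gamma(33 + 243, 11 + 32) = Gamma(276, 43).
Total count: 58 + 39 + 17 + 41 + 120 = 275.
Total exposure: 7 + 5 + 4 + 5 + 7 = 28 seconds.
After the second batch: Gamma(276 + 275, 43 + 28) = Gamma(551, 71).
Posterior mean = α'/β' = 551/71.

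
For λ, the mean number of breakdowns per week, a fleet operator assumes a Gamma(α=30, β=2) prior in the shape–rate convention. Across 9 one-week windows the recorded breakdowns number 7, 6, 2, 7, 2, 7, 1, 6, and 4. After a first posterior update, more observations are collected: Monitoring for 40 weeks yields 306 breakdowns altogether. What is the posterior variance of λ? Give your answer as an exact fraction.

Total count: 7 + 6 + 2 + 7 + 2 + 7 + 1 + 6 + 4 = 42.
Total exposure: 9 weeks.
After the first batch: Gamma(30 + 42, 2 + 9) = Gamma(72, 11).
Total count 306 over total exposure 40 weeks.
After the second batch: Gamma(72 + 306, 11 + 40) = Gamma(378, 51).
Posterior variance = α'/β'² = 378/2601 = 42/289.

42/289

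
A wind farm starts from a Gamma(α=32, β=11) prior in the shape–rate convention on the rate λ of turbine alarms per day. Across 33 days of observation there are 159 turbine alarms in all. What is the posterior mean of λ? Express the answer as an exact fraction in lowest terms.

191/44

Total count 159 over total exposure 33 days.
The Gamma prior is conjugate for the Poisson rate, so λ | data ~ Gamma(32+159, 11+33) = Gamma(191, 44).
Posterior mean = α'/β' = 191/44.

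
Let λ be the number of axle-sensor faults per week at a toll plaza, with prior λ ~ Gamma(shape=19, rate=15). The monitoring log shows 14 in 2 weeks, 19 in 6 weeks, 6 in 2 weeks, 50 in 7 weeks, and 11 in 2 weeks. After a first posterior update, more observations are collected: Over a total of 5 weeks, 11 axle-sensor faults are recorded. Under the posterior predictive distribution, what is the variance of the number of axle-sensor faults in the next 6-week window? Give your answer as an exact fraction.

Total count: 14 + 19 + 6 + 50 + 11 = 100.
Total exposure: 2 + 6 + 2 + 7 + 2 = 19 weeks.
After the first batch: Gamma(19 + 100, 15 + 19) = Gamma(119, 34).
Total count 11 over total exposure 5 weeks.
After the second batch: Gamma(119 + 11, 34 + 5) = Gamma(130, 39).
The posterior predictive for a window of length T is Negative Binomial with variance T·α'·(β'+T)/β'² = 6·130·45/1521 = 300/13.

300/13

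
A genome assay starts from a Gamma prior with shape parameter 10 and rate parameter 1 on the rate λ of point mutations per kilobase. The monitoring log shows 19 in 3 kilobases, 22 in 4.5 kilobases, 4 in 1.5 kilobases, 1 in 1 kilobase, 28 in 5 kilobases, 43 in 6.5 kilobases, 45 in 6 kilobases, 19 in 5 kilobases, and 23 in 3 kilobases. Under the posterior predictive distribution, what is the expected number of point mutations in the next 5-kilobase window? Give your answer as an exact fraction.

2140/73

Total count: 19 + 22 + 4 + 1 + 28 + 43 + 45 + 19 + 23 = 204.
Total exposure: 3 + 4.5 + 1.5 + 1 + 5 + 6.5 + 6 + 5 + 3 = 35.5 kilobases.
The Gamma prior is conjugate for the Poisson rate, so λ | data ~ Gamma(10+204, 1+35.5) = Gamma(214, 73/2).
Predictive mean over a 5-kilobase window = T·E[λ|data] = 5·214/(73/2) = 2140/73.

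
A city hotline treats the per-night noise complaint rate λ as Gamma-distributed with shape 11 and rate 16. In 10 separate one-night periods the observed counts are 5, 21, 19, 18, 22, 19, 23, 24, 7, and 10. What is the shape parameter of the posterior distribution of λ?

Total count: 5 + 21 + 19 + 18 + 22 + 19 + 23 + 24 + 7 + 10 = 168.
Total exposure: 10 nights.
The Gamma prior is conjugate for the Poisson rate, so λ | data ~ Gamma(11+168, 16+10) = Gamma(179, 26).

179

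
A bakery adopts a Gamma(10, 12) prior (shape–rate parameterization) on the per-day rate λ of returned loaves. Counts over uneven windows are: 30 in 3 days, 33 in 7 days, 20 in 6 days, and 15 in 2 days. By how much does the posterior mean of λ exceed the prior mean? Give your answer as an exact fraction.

83/30

Total count: 30 + 33 + 20 + 15 = 98.
Total exposure: 3 + 7 + 6 + 2 = 18 days.
The Gamma prior is conjugate for the Poisson rate, so λ | data ~ Gamma(10+98, 12+18) = Gamma(108, 30).
Posterior mean = 108/30 = 18/5; prior mean = 10/12 = 5/6. Difference = 18/5 − 5/6 = 83/30.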